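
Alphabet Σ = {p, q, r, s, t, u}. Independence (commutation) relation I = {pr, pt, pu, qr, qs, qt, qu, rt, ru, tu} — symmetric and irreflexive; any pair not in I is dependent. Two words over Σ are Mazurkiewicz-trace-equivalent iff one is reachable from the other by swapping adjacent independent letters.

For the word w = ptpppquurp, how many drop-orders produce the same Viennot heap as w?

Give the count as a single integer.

2520

0(p) covers ∅
1(t) covers ∅
2(p) covers 0:p
3(p) covers 2:p
4(p) covers 3:p
5(q) covers 4:p
6(u) covers ∅
7(u) covers 6:u
8(r) covers ∅
9(p) covers 5:q
floor of heap: 0:p, 1:t, 6:u, 8:r
completions by unplaced set U, small U first (add the entries for U minus each lowest piece of U):
  |U|=1: {1}:1  {7}:1  {8}:1  {9}:1
  |U|=2: {1,7}:2  {1,8}:2  {1,9}:2  {5,9}:1  {6,7}:1  {7,8}:2  {7,9}:2  {8,9}:2
  |U|=3: {1,5,9}:3  {1,6,7}:3  {1,7,8}:6  {1,7,9}:6  {1,8,9}:6  {4,5,9}:1  {5,7,9}:3  {5,8,9}:3  {6,7,8}:3  {6,7,9}:3  {7,8,9}:6
  |U|=4: {1,4,5,9}:4  {1,5,7,9}:12  {1,5,8,9}:12  {1,6,7,8}:12  {1,6,7,9}:12  {1,7,8,9}:24  {3,4,5,9}:1  {4,5,7,9}:4  {4,5,8,9}:4  {5,6,7,9}:6  {5,7,8,9}:12  {6,7,8,9}:12
  |U|=5: {1,3,4,5,9}:5  {1,4,5,7,9}:20  {1,4,5,8,9}:20  {1,5,6,7,9}:30  {1,5,7,8,9}:60  {1,6,7,8,9}:60  {2,3,4,5,9}:1  {3,4,5,7,9}:5  {3,4,5,8,9}:5  {4,5,6,7,9}:10  {4,5,7,8,9}:20  {5,6,7,8,9}:30
  |U|=6: {0,2,3,4,5,9}:1  {1,2,3,4,5,9}:6  {1,3,4,5,7,9}:30  {1,3,4,5,8,9}:30  {1,4,5,6,7,9}:60  {1,4,5,7,8,9}:120  {1,5,6,7,8,9}:180  {2,3,4,5,7,9}:6  {2,3,4,5,8,9}:6  {3,4,5,6,7,9}:15  {3,4,5,7,8,9}:30  {4,5,6,7,8,9}:60
  |U|=7: {0,1,2,3,4,5,9}:7  {0,2,3,4,5,7,9}:7  {0,2,3,4,5,8,9}:7  {1,2,3,4,5,7,9}:42  {1,2,3,4,5,8,9}:42  {1,3,4,5,6,7,9}:105  {1,3,4,5,7,8,9}:210  {1,4,5,6,7,8,9}:420  {2,3,4,5,6,7,9}:21  {2,3,4,5,7,8,9}:42  {3,4,5,6,7,8,9}:105
  |U|=8: {0,1,2,3,4,5,7,9}:56  {0,1,2,3,4,5,8,9}:56  {0,2,3,4,5,6,7,9}:28  {0,2,3,4,5,7,8,9}:56  {1,2,3,4,5,6,7,9}:168  {1,2,3,4,5,7,8,9}:336  {1,3,4,5,6,7,8,9}:840  {2,3,4,5,6,7,8,9}:168
  start at 0(p): 1512
  start at 1(t): 252
  start at 6(u): 504
  start at 8(r): 252
sum over floor = 2520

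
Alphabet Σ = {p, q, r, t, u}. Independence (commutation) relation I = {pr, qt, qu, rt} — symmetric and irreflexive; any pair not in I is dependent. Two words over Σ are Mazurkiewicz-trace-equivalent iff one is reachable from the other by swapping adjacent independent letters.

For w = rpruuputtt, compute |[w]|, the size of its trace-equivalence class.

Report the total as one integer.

3

piece 0:r — minimal
piece 1:p — minimal
piece 2:r rests on {0:r}
piece 3:u rests on {1:p, 2:r}
piece 4:u rests on {3:u}
piece 5:p rests on {4:u}
piece 6:u rests on {5:p}
piece 7:t rests on {6:u}
piece 8:t rests on {7:t}
piece 9:t rests on {8:t}
minimal pieces: {0:r, 1:p}
ways to finish when only these pieces remain (= sum over removing one remaining piece with nothing left below it):
  1 left: {9}→1
  2 left: {8,9}→1
  3 left: {7,8,9}→1
  4 left: {6,7,8,9}→1
  5 left: {5,6,7,8,9}→1
  6 left: {4,5,6,7,8,9}→1
  7 left: {3,4,5,6,7,8,9}→1
  8 left: {1,3,4,5,6,7,8,9}→1  {2,3,4,5,6,7,8,9}→1
  placing 0:r first → 2 extensions
  placing 1:p first → 1 extensions
total linear extensions = 3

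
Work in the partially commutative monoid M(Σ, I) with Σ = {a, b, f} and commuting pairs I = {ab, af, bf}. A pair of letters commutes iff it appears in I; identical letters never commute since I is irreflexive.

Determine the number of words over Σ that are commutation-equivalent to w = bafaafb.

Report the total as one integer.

210

piece 0:b — minimal
piece 1:a — minimal
piece 2:f — minimal
piece 3:a rests on {1:a}
piece 4:a rests on {3:a}
piece 5:f rests on {2:f}
piece 6:b rests on {0:b}
minimal pieces: {0:b, 1:a, 2:f}
ways to finish when only these pieces remain (= sum over removing one remaining piece with nothing left below it):
  1 left: {4}→1  {5}→1  {6}→1
  2 left: {0,6}→1  {2,5}→1  {3,4}→1  {4,5}→2  {4,6}→2  {5,6}→2
  3 left: {0,4,6}→3  {0,5,6}→3  {1,3,4}→1  {2,4,5}→3  {2,5,6}→3  {3,4,5}→3  {3,4,6}→3  {4,5,6}→6
  4 left: {0,2,5,6}→6  {0,3,4,6}→6  {0,4,5,6}→12  {1,3,4,5}→4  {1,3,4,6}→4  {2,3,4,5}→6  {2,4,5,6}→12  {3,4,5,6}→12
  5 left: {0,1,3,4,6}→10  {0,2,4,5,6}→30  {0,3,4,5,6}→30  {1,2,3,4,5}→10  {1,3,4,5,6}→20  {2,3,4,5,6}→30
  placing 0:b first → 60 extensions
  placing 1:a first → 90 extensions
  placing 2:f first → 60 extensions
total linear extensions = 210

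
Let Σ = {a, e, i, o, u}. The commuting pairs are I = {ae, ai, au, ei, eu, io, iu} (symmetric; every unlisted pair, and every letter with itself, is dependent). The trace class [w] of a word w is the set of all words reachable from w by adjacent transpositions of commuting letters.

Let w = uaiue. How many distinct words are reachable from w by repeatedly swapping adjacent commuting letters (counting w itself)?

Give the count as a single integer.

#0=u has no predecessor
#1=a has no predecessor
#2=i has no predecessor
#3=u depends on [0:u]
#4=e has no predecessor
sources: [0:u, 1:a, 2:i, 4:e]
N(rest) = Σ N(rest − s) over sources s of rest; N(one piece) = 1:
  size 1 → [1]=1  [2]=1  [3]=1  [4]=1
  size 2 → [0,3]=1  [1,2]=2  [1,3]=2  [1,4]=2  [2,3]=2  [2,4]=2  [3,4]=2
  size 3 → [0,1,3]=3  [0,2,3]=3  [0,3,4]=3  [1,2,3]=6  [1,2,4]=6  [1,3,4]=6  [2,3,4]=6
  first=0(u) contributes 24
  first=1(a) contributes 12
  first=2(i) contributes 12
  first=4(e) contributes 12
|[w]| = 60

60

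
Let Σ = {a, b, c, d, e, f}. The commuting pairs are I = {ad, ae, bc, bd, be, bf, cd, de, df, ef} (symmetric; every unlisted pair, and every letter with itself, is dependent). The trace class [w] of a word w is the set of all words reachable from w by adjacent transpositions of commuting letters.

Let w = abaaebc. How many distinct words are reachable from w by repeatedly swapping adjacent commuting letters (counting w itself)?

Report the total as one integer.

#0=a has no predecessor
#1=b depends on [0:a]
#2=a depends on [1:b]
#3=a depends on [2:a]
#4=e has no predecessor
#5=b depends on [3:a]
#6=c depends on [3:a, 4:e]
sources: [0:a, 4:e]
N(rest) = Σ N(rest − s) over sources s of rest; N(one piece) = 1:
  size 1 → [5]=1  [6]=1
  size 2 → [4,6]=1  [5,6]=2
  size 3 → [3,5,6]=2  [4,5,6]=3
  size 4 → [2,3,5,6]=2  [3,4,5,6]=5
  size 5 → [1,2,3,5,6]=2  [2,3,4,5,6]=7
  first=0(a) contributes 9
  first=4(e) contributes 2
|[w]| = 11

11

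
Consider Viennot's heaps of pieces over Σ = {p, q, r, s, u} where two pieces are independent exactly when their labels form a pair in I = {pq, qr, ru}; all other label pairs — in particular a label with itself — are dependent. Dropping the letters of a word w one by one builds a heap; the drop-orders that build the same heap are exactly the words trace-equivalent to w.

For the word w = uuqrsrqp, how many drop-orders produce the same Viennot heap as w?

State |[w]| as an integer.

0(u) covers ∅
1(u) covers 0:u
2(q) covers 1:u
3(r) covers ∅
4(s) covers 2:q, 3:r
5(r) covers 4:s
6(q) covers 4:s
7(p) covers 5:r
floor of heap: 0:u, 3:r
completions by unplaced set U, small U first (add the entries for U minus each lowest piece of U):
  |U|=1: {6}:1  {7}:1
  |U|=2: {5,7}:1  {6,7}:2
  |U|=3: {5,6,7}:3
  |U|=4: {4,5,6,7}:3
  |U|=5: {2,4,5,6,7}:3  {3,4,5,6,7}:3
  |U|=6: {1,2,4,5,6,7}:3  {2,3,4,5,6,7}:6
  start at 0(u): 9
  start at 3(r): 3
sum over floor = 12

12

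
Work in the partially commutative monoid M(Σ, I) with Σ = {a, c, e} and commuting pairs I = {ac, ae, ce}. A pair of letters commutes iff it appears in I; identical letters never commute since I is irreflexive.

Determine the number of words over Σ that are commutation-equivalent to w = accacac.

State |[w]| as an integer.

0(a) covers ∅
1(c) covers ∅
2(c) covers 1:c
3(a) covers 0:a
4(c) covers 2:c
5(a) covers 3:a
6(c) covers 4:c
floor of heap: 0:a, 1:c
completions by unplaced set U, small U first (add the entries for U minus each lowest piece of U):
  |U|=1: {5}:1  {6}:1
  |U|=2: {3,5}:1  {4,6}:1  {5,6}:2
  |U|=3: {0,3,5}:1  {2,4,6}:1  {3,5,6}:3  {4,5,6}:3
  |U|=4: {0,3,5,6}:4  {1,2,4,6}:1  {2,4,5,6}:4  {3,4,5,6}:6
  |U|=5: {0,3,4,5,6}:10  {1,2,4,5,6}:5  {2,3,4,5,6}:10
  start at 0(a): 15
  start at 1(c): 20
sum over floor = 35

35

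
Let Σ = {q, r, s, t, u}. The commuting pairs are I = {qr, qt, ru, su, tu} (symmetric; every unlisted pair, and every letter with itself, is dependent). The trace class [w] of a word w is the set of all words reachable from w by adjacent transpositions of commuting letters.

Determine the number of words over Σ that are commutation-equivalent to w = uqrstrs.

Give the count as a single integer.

drop 0:u onto floor
drop 1:q onto {0:u}
drop 2:r onto floor
drop 3:s onto {1:q, 2:r}
drop 4:t onto {3:s}
drop 5:r onto {4:t}
drop 6:s onto {5:r}
ground layer = {0:u, 2:r}
drop-orders for the pieces not yet dropped (sum over which currently-grounded one goes next):
  1 to go: {6} 1
  2 to go: {5,6} 1
  3 to go: {4,5,6} 1
  4 to go: {3,4,5,6} 1
  5 to go: {1,3,4,5,6} 1  {2,3,4,5,6} 1
  if 0:u drops first: 2 orders
  if 2:r drops first: 1 orders
heap linearizations: 3

3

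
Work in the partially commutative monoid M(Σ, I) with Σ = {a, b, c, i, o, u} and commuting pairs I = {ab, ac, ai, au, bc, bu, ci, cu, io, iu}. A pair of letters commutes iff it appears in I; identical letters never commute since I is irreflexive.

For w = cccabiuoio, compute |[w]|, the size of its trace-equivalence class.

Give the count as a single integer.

#0=c has no predecessor
#1=c depends on [0:c]
#2=c depends on [1:c]
#3=a has no predecessor
#4=b has no predecessor
#5=i depends on [4:b]
#6=u has no predecessor
#7=o depends on [2:c, 3:a, 4:b, 6:u]
#8=i depends on [5:i]
#9=o depends on [7:o]
sources: [0:c, 3:a, 4:b, 6:u]
N(rest) = Σ N(rest − s) over sources s of rest; N(one piece) = 1:
  size 1 → [8]=1  [9]=1
  size 2 → [5,8]=1  [7,9]=1  [8,9]=2
  size 3 → [2,7,9]=1  [3,7,9]=1  [5,8,9]=3  [6,7,9]=1  [7,8,9]=3
  size 4 → [1,2,7,9]=1  [2,3,7,9]=2  [2,6,7,9]=2  [2,7,8,9]=4  [3,6,7,9]=2  [3,7,8,9]=4  [5,7,8,9]=6  [6,7,8,9]=4
  size 5 → [0,1,2,7,9]=1  [1,2,3,7,9]=3  [1,2,6,7,9]=3  [1,2,7,8,9]=5  [2,3,6,7,9]=6  [2,3,7,8,9]=10  [2,5,7,8,9]=10  [2,6,7,8,9]=10  [3,5,7,8,9]=10  [3,6,7,8,9]=10  [4,5,7,8,9]=6  [5,6,7,8,9]=10
  size 6 → [0,1,2,3,7,9]=4  [0,1,2,6,7,9]=4  [0,1,2,7,8,9]=6  [1,2,3,6,7,9]=12  [1,2,3,7,8,9]=18  [1,2,5,7,8,9]=15  [1,2,6,7,8,9]=18  [2,3,5,7,8,9]=30  [2,3,6,7,8,9]=36  [2,4,5,7,8,9]=16  [2,5,6,7,8,9]=30  [3,4,5,7,8,9]=16  [3,5,6,7,8,9]=30  [4,5,6,7,8,9]=16
  size 7 → [0,1,2,3,6,7,9]=20  [0,1,2,3,7,8,9]=28  [0,1,2,5,7,8,9]=21  [0,1,2,6,7,8,9]=28  [1,2,3,5,7,8,9]=63  [1,2,3,6,7,8,9]=84  [1,2,4,5,7,8,9]=31  [1,2,5,6,7,8,9]=63  [2,3,4,5,7,8,9]=62  [2,3,5,6,7,8,9]=126  [2,4,5,6,7,8,9]=62  [3,4,5,6,7,8,9]=62
  size 8 → [0,1,2,3,5,7,8,9]=112  [0,1,2,3,6,7,8,9]=160  [0,1,2,4,5,7,8,9]=52  [0,1,2,5,6,7,8,9]=112  [1,2,3,4,5,7,8,9]=156  [1,2,3,5,6,7,8,9]=336  [1,2,4,5,6,7,8,9]=156  [2,3,4,5,6,7,8,9]=312
  first=0(c) contributes 960
  first=3(a) contributes 320
  first=4(b) contributes 720
  first=6(u) contributes 320
|[w]| = 2320

2320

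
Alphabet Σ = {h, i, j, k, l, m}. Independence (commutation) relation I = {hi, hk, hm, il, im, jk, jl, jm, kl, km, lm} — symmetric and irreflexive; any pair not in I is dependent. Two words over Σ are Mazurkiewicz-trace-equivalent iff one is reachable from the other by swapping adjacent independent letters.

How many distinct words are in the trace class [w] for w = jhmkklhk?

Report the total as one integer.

0(j) covers ∅
1(h) covers 0:j
2(m) covers ∅
3(k) covers ∅
4(k) covers 3:k
5(l) covers 1:h
6(h) covers 5:l
7(k) covers 4:k
floor of heap: 0:j, 2:m, 3:k
completions by unplaced set U, small U first (add the entries for U minus each lowest piece of U):
  |U|=1: {2}:1  {6}:1  {7}:1
  |U|=2: {2,6}:2  {2,7}:2  {4,7}:1  {5,6}:1  {6,7}:2
  |U|=3: {1,5,6}:1  {2,4,7}:3  {2,5,6}:3  {2,6,7}:6  {3,4,7}:1  {4,6,7}:3  {5,6,7}:3
  |U|=4: {0,1,5,6}:1  {1,2,5,6}:4  {1,5,6,7}:4  {2,3,4,7}:4  {2,4,6,7}:12  {2,5,6,7}:12  {3,4,6,7}:4  {4,5,6,7}:6
  |U|=5: {0,1,2,5,6}:5  {0,1,5,6,7}:5  {1,2,5,6,7}:20  {1,4,5,6,7}:10  {2,3,4,6,7}:20  {2,4,5,6,7}:30  {3,4,5,6,7}:10
  |U|=6: {0,1,2,5,6,7}:30  {0,1,4,5,6,7}:15  {1,2,4,5,6,7}:60  {1,3,4,5,6,7}:20  {2,3,4,5,6,7}:60
  start at 0(j): 140
  start at 2(m): 35
  start at 3(k): 105
sum over floor = 280

280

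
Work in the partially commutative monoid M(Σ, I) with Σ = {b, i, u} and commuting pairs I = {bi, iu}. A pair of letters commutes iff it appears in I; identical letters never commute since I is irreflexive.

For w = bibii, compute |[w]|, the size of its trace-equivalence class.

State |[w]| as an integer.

piece 0:b — minimal
piece 1:i — minimal
piece 2:b rests on {0:b}
piece 3:i rests on {1:i}
piece 4:i rests on {3:i}
minimal pieces: {0:b, 1:i}
ways to finish when only these pieces remain (= sum over removing one remaining piece with nothing left below it):
  1 left: {2}→1  {4}→1
  2 left: {0,2}→1  {2,4}→2  {3,4}→1
  3 left: {0,2,4}→3  {1,3,4}→1  {2,3,4}→3
  placing 0:b first → 4 extensions
  placing 1:i first → 6 extensions
total linear extensions = 10

10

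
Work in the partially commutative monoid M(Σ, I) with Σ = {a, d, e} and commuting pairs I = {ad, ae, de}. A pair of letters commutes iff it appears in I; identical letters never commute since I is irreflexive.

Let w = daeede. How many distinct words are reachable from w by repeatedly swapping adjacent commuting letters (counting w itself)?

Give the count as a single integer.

0(d) covers ∅
1(a) covers ∅
2(e) covers ∅
3(e) covers 2:e
4(d) covers 0:d
5(e) covers 3:e
floor of heap: 0:d, 1:a, 2:e
completions by unplaced set U, small U first (add the entries for U minus each lowest piece of U):
  |U|=1: {1}:1  {4}:1  {5}:1
  |U|=2: {0,4}:1  {1,4}:2  {1,5}:2  {3,5}:1  {4,5}:2
  |U|=3: {0,1,4}:3  {0,4,5}:3  {1,3,5}:3  {1,4,5}:6  {2,3,5}:1  {3,4,5}:3
  |U|=4: {0,1,4,5}:12  {0,3,4,5}:6  {1,2,3,5}:4  {1,3,4,5}:12  {2,3,4,5}:4
  start at 0(d): 20
  start at 1(a): 10
  start at 2(e): 30
sum over floor = 60

60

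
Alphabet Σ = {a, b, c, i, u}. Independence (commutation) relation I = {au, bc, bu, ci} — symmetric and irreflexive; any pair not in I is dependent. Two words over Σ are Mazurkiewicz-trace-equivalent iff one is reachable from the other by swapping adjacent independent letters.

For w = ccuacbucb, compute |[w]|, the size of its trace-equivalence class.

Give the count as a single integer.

piece 0:c — minimal
piece 1:c rests on {0:c}
piece 2:u rests on {1:c}
piece 3:a rests on {1:c}
piece 4:c rests on {2:u, 3:a}
piece 5:b rests on {3:a}
piece 6:u rests on {4:c}
piece 7:c rests on {6:u}
piece 8:b rests on {5:b}
minimal pieces: {0:c}
ways to finish when only these pieces remain (= sum over removing one remaining piece with nothing left below it):
  1 left: {7}→1  {8}→1
  2 left: {5,8}→1  {6,7}→1  {7,8}→2
  3 left: {4,6,7}→1  {5,7,8}→3  {6,7,8}→3
  4 left: {2,4,6,7}→1  {4,6,7,8}→4  {5,6,7,8}→6
  5 left: {2,4,6,7,8}→5  {4,5,6,7,8}→10
  6 left: {2,4,5,6,7,8}→15  {3,4,5,6,7,8}→10
  7 left: {2,3,4,5,6,7,8}→25
  placing 0:c first → 25 extensions

25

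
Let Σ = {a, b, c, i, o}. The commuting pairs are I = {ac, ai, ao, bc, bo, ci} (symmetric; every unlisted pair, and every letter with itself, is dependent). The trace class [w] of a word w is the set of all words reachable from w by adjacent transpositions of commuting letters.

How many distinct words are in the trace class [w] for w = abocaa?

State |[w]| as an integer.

0(a) covers ∅
1(b) covers 0:a
2(o) covers ∅
3(c) covers 2:o
4(a) covers 1:b
5(a) covers 4:a
floor of heap: 0:a, 2:o
completions by unplaced set U, small U first (add the entries for U minus each lowest piece of U):
  |U|=1: {3}:1  {5}:1
  |U|=2: {2,3}:1  {3,5}:2  {4,5}:1
  |U|=3: {1,4,5}:1  {2,3,5}:3  {3,4,5}:3
  |U|=4: {0,1,4,5}:1  {1,3,4,5}:4  {2,3,4,5}:6
  start at 0(a): 10
  start at 2(o): 5
sum over floor = 15

15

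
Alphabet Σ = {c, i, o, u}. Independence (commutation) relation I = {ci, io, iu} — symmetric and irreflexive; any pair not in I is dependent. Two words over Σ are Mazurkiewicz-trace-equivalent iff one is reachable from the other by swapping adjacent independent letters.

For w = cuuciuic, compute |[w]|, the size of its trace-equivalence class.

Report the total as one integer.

28

0(c) covers ∅
1(u) covers 0:c
2(u) covers 1:u
3(c) covers 2:u
4(i) covers ∅
5(u) covers 3:c
6(i) covers 4:i
7(c) covers 5:u
floor of heap: 0:c, 4:i
completions by unplaced set U, small U first (add the entries for U minus each lowest piece of U):
  |U|=1: {6}:1  {7}:1
  |U|=2: {4,6}:1  {5,7}:1  {6,7}:2
  |U|=3: {3,5,7}:1  {4,6,7}:3  {5,6,7}:3
  |U|=4: {2,3,5,7}:1  {3,5,6,7}:4  {4,5,6,7}:6
  |U|=5: {1,2,3,5,7}:1  {2,3,5,6,7}:5  {3,4,5,6,7}:10
  |U|=6: {0,1,2,3,5,7}:1  {1,2,3,5,6,7}:6  {2,3,4,5,6,7}:15
  start at 0(c): 21
  start at 4(i): 7
sum over floor = 28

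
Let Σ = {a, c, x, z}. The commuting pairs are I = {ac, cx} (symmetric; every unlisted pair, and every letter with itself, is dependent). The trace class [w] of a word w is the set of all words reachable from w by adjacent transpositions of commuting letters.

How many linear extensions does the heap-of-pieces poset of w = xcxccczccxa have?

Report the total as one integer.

90

piece 0:x — minimal
piece 1:c — minimal
piece 2:x rests on {0:x}
piece 3:c rests on {1:c}
piece 4:c rests on {3:c}
piece 5:c rests on {4:c}
piece 6:z rests on {2:x, 5:c}
piece 7:c rests on {6:z}
piece 8:c rests on {7:c}
piece 9:x rests on {6:z}
piece 10:a rests on {9:x}
minimal pieces: {0:x, 1:c}
ways to finish when only these pieces remain (= sum over removing one remaining piece with nothing left below it):
  1 left: {8}→1  {10}→1
  2 left: {7,8}→1  {8,10}→2  {9,10}→1
  3 left: {7,8,10}→3  {8,9,10}→3
  4 left: {7,8,9,10}→6
  5 left: {6,7,8,9,10}→6
  6 left: {2,6,7,8,9,10}→6  {5,6,7,8,9,10}→6
  7 left: {0,2,6,7,8,9,10}→6  {2,5,6,7,8,9,10}→12  {4,5,6,7,8,9,10}→6
  8 left: {0,2,5,6,7,8,9,10}→18  {2,4,5,6,7,8,9,10}→18  {3,4,5,6,7,8,9,10}→6
  9 left: {0,2,4,5,6,7,8,9,10}→36  {1,3,4,5,6,7,8,9,10}→6  {2,3,4,5,6,7,8,9,10}→24
  placing 0:x first → 30 extensions
  placing 1:c first → 60 extensions
total linear extensions = 90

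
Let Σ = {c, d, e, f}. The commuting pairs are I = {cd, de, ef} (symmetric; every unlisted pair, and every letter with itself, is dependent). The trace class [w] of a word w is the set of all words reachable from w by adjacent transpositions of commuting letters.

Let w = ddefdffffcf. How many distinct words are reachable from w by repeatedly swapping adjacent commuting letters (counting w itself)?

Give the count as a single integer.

piece 0:d — minimal
piece 1:d rests on {0:d}
piece 2:e — minimal
piece 3:f rests on {1:d}
piece 4:d rests on {3:f}
piece 5:f rests on {4:d}
piece 6:f rests on {5:f}
piece 7:f rests on {6:f}
piece 8:f rests on {7:f}
piece 9:c rests on {2:e, 8:f}
piece 10:f rests on {9:c}
minimal pieces: {0:d, 2:e}
ways to finish when only these pieces remain (= sum over removing one remaining piece with nothing left below it):
  1 left: {10}→1
  2 left: {9,10}→1
  3 left: {2,9,10}→1  {8,9,10}→1
  4 left: {2,8,9,10}→2  {7,8,9,10}→1
  5 left: {2,7,8,9,10}→3  {6,7,8,9,10}→1
  6 left: {2,6,7,8,9,10}→4  {5,6,7,8,9,10}→1
  7 left: {2,5,6,7,8,9,10}→5  {4,5,6,7,8,9,10}→1
  8 left: {2,4,5,6,7,8,9,10}→6  {3,4,5,6,7,8,9,10}→1
  9 left: {1,3,4,5,6,7,8,9,10}→1  {2,3,4,5,6,7,8,9,10}→7
  placing 0:d first → 8 extensions
  placing 2:e first → 1 extensions
total linear extensions = 9

9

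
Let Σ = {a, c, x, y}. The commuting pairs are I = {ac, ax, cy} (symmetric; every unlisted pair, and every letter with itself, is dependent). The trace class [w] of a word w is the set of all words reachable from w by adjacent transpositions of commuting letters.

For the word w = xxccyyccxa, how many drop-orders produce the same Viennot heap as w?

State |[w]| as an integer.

0(x) covers ∅
1(x) covers 0:x
2(c) covers 1:x
3(c) covers 2:c
4(y) covers 1:x
5(y) covers 4:y
6(c) covers 3:c
7(c) covers 6:c
8(x) covers 5:y, 7:c
9(a) covers 5:y
floor of heap: 0:x
completions by unplaced set U, small U first (add the entries for U minus each lowest piece of U):
  |U|=1: {8}:1  {9}:1
  |U|=2: {7,8}:1  {8,9}:2
  |U|=3: {5,8,9}:2  {6,7,8}:1  {7,8,9}:3
  |U|=4: {3,6,7,8}:1  {4,5,8,9}:2  {5,7,8,9}:5  {6,7,8,9}:4
  |U|=5: {2,3,6,7,8}:1  {3,6,7,8,9}:5  {4,5,7,8,9}:7  {5,6,7,8,9}:9
  |U|=6: {2,3,6,7,8,9}:6  {3,5,6,7,8,9}:14  {4,5,6,7,8,9}:16
  |U|=7: {2,3,5,6,7,8,9}:20  {3,4,5,6,7,8,9}:30
  |U|=8: {2,3,4,5,6,7,8,9}:50
  start at 0(x): 50

50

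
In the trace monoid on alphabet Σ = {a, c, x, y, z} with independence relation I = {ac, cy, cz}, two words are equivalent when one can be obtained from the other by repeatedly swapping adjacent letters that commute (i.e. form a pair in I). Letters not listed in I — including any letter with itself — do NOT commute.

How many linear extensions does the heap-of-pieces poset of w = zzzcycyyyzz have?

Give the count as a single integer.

55

#0=z has no predecessor
#1=z depends on [0:z]
#2=z depends on [1:z]
#3=c has no predecessor
#4=y depends on [2:z]
#5=c depends on [3:c]
#6=y depends on [4:y]
#7=y depends on [6:y]
#8=y depends on [7:y]
#9=z depends on [8:y]
#10=z depends on [9:z]
sources: [0:z, 3:c]
N(rest) = Σ N(rest − s) over sources s of rest; N(one piece) = 1:
  size 1 → [5]=1  [10]=1
  size 2 → [3,5]=1  [5,10]=2  [9,10]=1
  size 3 → [3,5,10]=3  [5,9,10]=3  [8,9,10]=1
  size 4 → [3,5,9,10]=6  [5,8,9,10]=4  [7,8,9,10]=1
  size 5 → [3,5,8,9,10]=10  [5,7,8,9,10]=5  [6,7,8,9,10]=1
  size 6 → [3,5,7,8,9,10]=15  [4,6,7,8,9,10]=1  [5,6,7,8,9,10]=6
  size 7 → [2,4,6,7,8,9,10]=1  [3,5,6,7,8,9,10]=21  [4,5,6,7,8,9,10]=7
  size 8 → [1,2,4,6,7,8,9,10]=1  [2,4,5,6,7,8,9,10]=8  [3,4,5,6,7,8,9,10]=28
  size 9 → [0,1,2,4,6,7,8,9,10]=1  [1,2,4,5,6,7,8,9,10]=9  [2,3,4,5,6,7,8,9,10]=36
  first=0(z) contributes 45
  first=3(c) contributes 10
|[w]| = 55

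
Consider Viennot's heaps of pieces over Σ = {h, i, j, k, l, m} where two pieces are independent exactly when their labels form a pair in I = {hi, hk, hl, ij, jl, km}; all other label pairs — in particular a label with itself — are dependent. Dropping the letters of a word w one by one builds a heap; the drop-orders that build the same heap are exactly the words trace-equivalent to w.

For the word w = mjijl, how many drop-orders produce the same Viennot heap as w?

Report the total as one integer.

0(m) covers ∅
1(j) covers 0:m
2(i) covers 0:m
3(j) covers 1:j
4(l) covers 2:i
floor of heap: 0:m
completions by unplaced set U, small U first (add the entries for U minus each lowest piece of U):
  |U|=1: {3}:1  {4}:1
  |U|=2: {1,3}:1  {2,4}:1  {3,4}:2
  |U|=3: {1,3,4}:3  {2,3,4}:3
  start at 0(m): 6

6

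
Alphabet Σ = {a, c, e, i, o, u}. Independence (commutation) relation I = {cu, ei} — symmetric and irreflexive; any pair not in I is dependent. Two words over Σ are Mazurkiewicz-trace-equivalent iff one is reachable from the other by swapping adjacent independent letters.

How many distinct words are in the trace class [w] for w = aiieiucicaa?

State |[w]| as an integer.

8

0(a) covers ∅
1(i) covers 0:a
2(i) covers 1:i
3(e) covers 0:a
4(i) covers 2:i
5(u) covers 3:e, 4:i
6(c) covers 3:e, 4:i
7(i) covers 5:u, 6:c
8(c) covers 7:i
9(a) covers 8:c
10(a) covers 9:a
floor of heap: 0:a
completions by unplaced set U, small U first (add the entries for U minus each lowest piece of U):
  |U|=1: {10}:1
  |U|=2: {9,10}:1
  |U|=3: {8,9,10}:1
  |U|=4: {7,8,9,10}:1
  |U|=5: {5,7,8,9,10}:1  {6,7,8,9,10}:1
  |U|=6: {5,6,7,8,9,10}:2
  |U|=7: {3,5,6,7,8,9,10}:2  {4,5,6,7,8,9,10}:2
  |U|=8: {2,4,5,6,7,8,9,10}:2  {3,4,5,6,7,8,9,10}:4
  |U|=9: {1,2,4,5,6,7,8,9,10}:2  {2,3,4,5,6,7,8,9,10}:6
  start at 0(a): 8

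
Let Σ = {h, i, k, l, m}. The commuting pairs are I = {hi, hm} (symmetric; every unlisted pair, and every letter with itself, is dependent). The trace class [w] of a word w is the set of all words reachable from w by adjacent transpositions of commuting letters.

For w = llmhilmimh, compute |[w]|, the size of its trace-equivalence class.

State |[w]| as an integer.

12

piece 0:l — minimal
piece 1:l rests on {0:l}
piece 2:m rests on {1:l}
piece 3:h rests on {1:l}
piece 4:i rests on {2:m}
piece 5:l rests on {3:h, 4:i}
piece 6:m rests on {5:l}
piece 7:i rests on {6:m}
piece 8:m rests on {7:i}
piece 9:h rests on {5:l}
minimal pieces: {0:l}
ways to finish when only these pieces remain (= sum over removing one remaining piece with nothing left below it):
  1 left: {8}→1  {9}→1
  2 left: {7,8}→1  {8,9}→2
  3 left: {6,7,8}→1  {7,8,9}→3
  4 left: {6,7,8,9}→4
  5 left: {5,6,7,8,9}→4
  6 left: {3,5,6,7,8,9}→4  {4,5,6,7,8,9}→4
  7 left: {2,4,5,6,7,8,9}→4  {3,4,5,6,7,8,9}→8
  8 left: {2,3,4,5,6,7,8,9}→12
  placing 0:l first → 12 extensions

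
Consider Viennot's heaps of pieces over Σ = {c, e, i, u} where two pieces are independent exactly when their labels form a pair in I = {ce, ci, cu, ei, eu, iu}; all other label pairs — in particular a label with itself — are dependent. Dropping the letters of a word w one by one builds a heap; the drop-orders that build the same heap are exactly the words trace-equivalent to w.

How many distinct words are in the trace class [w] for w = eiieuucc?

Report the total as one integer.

2520

drop 0:e onto floor
drop 1:i onto floor
drop 2:i onto {1:i}
drop 3:e onto {0:e}
drop 4:u onto floor
drop 5:u onto {4:u}
drop 6:c onto floor
drop 7:c onto {6:c}
ground layer = {0:e, 1:i, 4:u, 6:c}
drop-orders for the pieces not yet dropped (sum over which currently-grounded one goes next):
  1 to go: {2} 1  {3} 1  {5} 1  {7} 1
  2 to go: {0,3} 1  {1,2} 1  {2,3} 2  {2,5} 2  {2,7} 2  {3,5} 2  {3,7} 2  {4,5} 1  {5,7} 2  {6,7} 1
  3 to go: {0,2,3} 3  {0,3,5} 3  {0,3,7} 3  {1,2,3} 3  {1,2,5} 3  {1,2,7} 3  {2,3,5} 6  {2,3,7} 6  {2,4,5} 3  {2,5,7} 6  {2,6,7} 3  {3,4,5} 3  {3,5,7} 6  {3,6,7} 3  {4,5,7} 3  {5,6,7} 3
  4 to go: {0,1,2,3} 6  {0,2,3,5} 12  {0,2,3,7} 12  {0,3,4,5} 6  {0,3,5,7} 12  {0,3,6,7} 6  {1,2,3,5} 12  {1,2,3,7} 12  {1,2,4,5} 6  {1,2,5,7} 12  {1,2,6,7} 6  {2,3,4,5} 12  {2,3,5,7} 24  {2,3,6,7} 12  {2,4,5,7} 12  {2,5,6,7} 12  {3,4,5,7} 12  {3,5,6,7} 12  {4,5,6,7} 6
  5 to go: {0,1,2,3,5} 30  {0,1,2,3,7} 30  {0,2,3,4,5} 30  {0,2,3,5,7} 60  {0,2,3,6,7} 30  {0,3,4,5,7} 30  {0,3,5,6,7} 30  {1,2,3,4,5} 30  {1,2,3,5,7} 60  {1,2,3,6,7} 30  {1,2,4,5,7} 30  {1,2,5,6,7} 30  {2,3,4,5,7} 60  {2,3,5,6,7} 60  {2,4,5,6,7} 30  {3,4,5,6,7} 30
  6 to go: {0,1,2,3,4,5} 90  {0,1,2,3,5,7} 180  {0,1,2,3,6,7} 90  {0,2,3,4,5,7} 180  {0,2,3,5,6,7} 180  {0,3,4,5,6,7} 90  {1,2,3,4,5,7} 180  {1,2,3,5,6,7} 180  {1,2,4,5,6,7} 90  {2,3,4,5,6,7} 180
  if 0:e drops first: 630 orders
  if 1:i drops first: 630 orders
  if 4:u drops first: 630 orders
  if 6:c drops first: 630 orders
heap linearizations: 2520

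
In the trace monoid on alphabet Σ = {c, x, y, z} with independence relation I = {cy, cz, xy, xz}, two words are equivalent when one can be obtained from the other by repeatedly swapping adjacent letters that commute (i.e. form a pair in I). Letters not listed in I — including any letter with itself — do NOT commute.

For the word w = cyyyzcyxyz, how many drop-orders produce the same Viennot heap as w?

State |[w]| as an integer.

120

piece 0:c — minimal
piece 1:y — minimal
piece 2:y rests on {1:y}
piece 3:y rests on {2:y}
piece 4:z rests on {3:y}
piece 5:c rests on {0:c}
piece 6:y rests on {4:z}
piece 7:x rests on {5:c}
piece 8:y rests on {6:y}
piece 9:z rests on {8:y}
minimal pieces: {0:c, 1:y}
ways to finish when only these pieces remain (= sum over removing one remaining piece with nothing left below it):
  1 left: {7}→1  {9}→1
  2 left: {5,7}→1  {7,9}→2  {8,9}→1
  3 left: {0,5,7}→1  {5,7,9}→3  {6,8,9}→1  {7,8,9}→3
  4 left: {0,5,7,9}→4  {4,6,8,9}→1  {5,7,8,9}→6  {6,7,8,9}→4
  5 left: {0,5,7,8,9}→10  {3,4,6,8,9}→1  {4,6,7,8,9}→5  {5,6,7,8,9}→10
  6 left: {0,5,6,7,8,9}→20  {2,3,4,6,8,9}→1  {3,4,6,7,8,9}→6  {4,5,6,7,8,9}→15
  7 left: {0,4,5,6,7,8,9}→35  {1,2,3,4,6,8,9}→1  {2,3,4,6,7,8,9}→7  {3,4,5,6,7,8,9}→21
  8 left: {0,3,4,5,6,7,8,9}→56  {1,2,3,4,6,7,8,9}→8  {2,3,4,5,6,7,8,9}→28
  placing 0:c first → 36 extensions
  placing 1:y first → 84 extensions
total linear extensions = 120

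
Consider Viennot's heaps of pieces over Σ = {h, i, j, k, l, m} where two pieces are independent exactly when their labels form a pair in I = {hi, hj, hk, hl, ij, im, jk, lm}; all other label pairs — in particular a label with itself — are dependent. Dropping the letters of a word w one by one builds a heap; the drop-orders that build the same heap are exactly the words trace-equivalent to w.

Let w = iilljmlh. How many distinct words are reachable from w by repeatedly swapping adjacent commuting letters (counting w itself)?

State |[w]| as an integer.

piece 0:i — minimal
piece 1:i rests on {0:i}
piece 2:l rests on {1:i}
piece 3:l rests on {2:l}
piece 4:j rests on {3:l}
piece 5:m rests on {4:j}
piece 6:l rests on {4:j}
piece 7:h rests on {5:m}
minimal pieces: {0:i}
ways to finish when only these pieces remain (= sum over removing one remaining piece with nothing left below it):
  1 left: {6}→1  {7}→1
  2 left: {5,7}→1  {6,7}→2
  3 left: {5,6,7}→3
  4 left: {4,5,6,7}→3
  5 left: {3,4,5,6,7}→3
  6 left: {2,3,4,5,6,7}→3
  placing 0:i first → 3 extensions

3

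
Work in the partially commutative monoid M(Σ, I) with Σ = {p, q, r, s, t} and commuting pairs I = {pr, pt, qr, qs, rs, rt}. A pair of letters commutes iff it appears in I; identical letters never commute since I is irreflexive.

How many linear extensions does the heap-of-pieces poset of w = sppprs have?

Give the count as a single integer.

6

0(s) covers ∅
1(p) covers 0:s
2(p) covers 1:p
3(p) covers 2:p
4(r) covers ∅
5(s) covers 3:p
floor of heap: 0:s, 4:r
completions by unplaced set U, small U first (add the entries for U minus each lowest piece of U):
  |U|=1: {4}:1  {5}:1
  |U|=2: {3,5}:1  {4,5}:2
  |U|=3: {2,3,5}:1  {3,4,5}:3
  |U|=4: {1,2,3,5}:1  {2,3,4,5}:4
  start at 0(s): 5
  start at 4(r): 1
sum over floor = 6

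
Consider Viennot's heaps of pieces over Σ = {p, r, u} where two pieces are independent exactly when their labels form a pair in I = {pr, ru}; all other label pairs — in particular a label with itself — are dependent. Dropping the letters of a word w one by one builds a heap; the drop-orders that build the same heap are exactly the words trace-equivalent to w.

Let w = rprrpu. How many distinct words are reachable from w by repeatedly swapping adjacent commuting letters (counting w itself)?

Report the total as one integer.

20

piece 0:r — minimal
piece 1:p — minimal
piece 2:r rests on {0:r}
piece 3:r rests on {2:r}
piece 4:p rests on {1:p}
piece 5:u rests on {4:p}
minimal pieces: {0:r, 1:p}
ways to finish when only these pieces remain (= sum over removing one remaining piece with nothing left below it):
  1 left: {3}→1  {5}→1
  2 left: {2,3}→1  {3,5}→2  {4,5}→1
  3 left: {0,2,3}→1  {1,4,5}→1  {2,3,5}→3  {3,4,5}→3
  4 left: {0,2,3,5}→4  {1,3,4,5}→4  {2,3,4,5}→6
  placing 0:r first → 10 extensions
  placing 1:p first → 10 extensions
total linear extensions = 20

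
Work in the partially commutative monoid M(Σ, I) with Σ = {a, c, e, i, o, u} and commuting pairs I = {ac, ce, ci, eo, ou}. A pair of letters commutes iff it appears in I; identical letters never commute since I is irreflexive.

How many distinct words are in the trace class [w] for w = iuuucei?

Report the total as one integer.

0(i) covers ∅
1(u) covers 0:i
2(u) covers 1:u
3(u) covers 2:u
4(c) covers 3:u
5(e) covers 3:u
6(i) covers 5:e
floor of heap: 0:i
completions by unplaced set U, small U first (add the entries for U minus each lowest piece of U):
  |U|=1: {4}:1  {6}:1
  |U|=2: {4,6}:2  {5,6}:1
  |U|=3: {4,5,6}:3
  |U|=4: {3,4,5,6}:3
  |U|=5: {2,3,4,5,6}:3
  start at 0(i): 3

3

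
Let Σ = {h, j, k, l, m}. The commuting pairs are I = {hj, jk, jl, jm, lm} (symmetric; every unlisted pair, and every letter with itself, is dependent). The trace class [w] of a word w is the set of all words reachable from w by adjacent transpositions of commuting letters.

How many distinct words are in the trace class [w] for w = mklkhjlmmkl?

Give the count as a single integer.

33

0(m) covers ∅
1(k) covers 0:m
2(l) covers 1:k
3(k) covers 2:l
4(h) covers 3:k
5(j) covers ∅
6(l) covers 4:h
7(m) covers 4:h
8(m) covers 7:m
9(k) covers 6:l, 8:m
10(l) covers 9:k
floor of heap: 0:m, 5:j
completions by unplaced set U, small U first (add the entries for U minus each lowest piece of U):
  |U|=1: {5}:1  {10}:1
  |U|=2: {5,10}:2  {9,10}:1
  |U|=3: {5,9,10}:3  {6,9,10}:1  {8,9,10}:1
  |U|=4: {5,6,9,10}:4  {5,8,9,10}:4  {6,8,9,10}:2  {7,8,9,10}:1
  |U|=5: {5,6,8,9,10}:10  {5,7,8,9,10}:5  {6,7,8,9,10}:3
  |U|=6: {4,6,7,8,9,10}:3  {5,6,7,8,9,10}:18
  |U|=7: {3,4,6,7,8,9,10}:3  {4,5,6,7,8,9,10}:21
  |U|=8: {2,3,4,6,7,8,9,10}:3  {3,4,5,6,7,8,9,10}:24
  |U|=9: {1,2,3,4,6,7,8,9,10}:3  {2,3,4,5,6,7,8,9,10}:27
  start at 0(m): 30
  start at 5(j): 3
sum over floor = 33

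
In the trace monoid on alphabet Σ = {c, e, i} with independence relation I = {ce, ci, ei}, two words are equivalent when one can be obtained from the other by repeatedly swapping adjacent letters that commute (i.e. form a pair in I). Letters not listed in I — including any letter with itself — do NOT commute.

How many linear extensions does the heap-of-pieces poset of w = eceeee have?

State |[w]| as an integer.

6

0(e) covers ∅
1(c) covers ∅
2(e) covers 0:e
3(e) covers 2:e
4(e) covers 3:e
5(e) covers 4:e
floor of heap: 0:e, 1:c
completions by unplaced set U, small U first (add the entries for U minus each lowest piece of U):
  |U|=1: {1}:1  {5}:1
  |U|=2: {1,5}:2  {4,5}:1
  |U|=3: {1,4,5}:3  {3,4,5}:1
  |U|=4: {1,3,4,5}:4  {2,3,4,5}:1
  start at 0(e): 5
  start at 1(c): 1
sum over floor = 6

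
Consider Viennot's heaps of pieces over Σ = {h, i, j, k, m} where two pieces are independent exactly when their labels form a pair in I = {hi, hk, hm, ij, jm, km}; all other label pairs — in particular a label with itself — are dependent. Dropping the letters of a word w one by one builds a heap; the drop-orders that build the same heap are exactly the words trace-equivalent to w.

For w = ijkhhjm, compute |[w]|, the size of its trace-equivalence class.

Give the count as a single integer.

piece 0:i — minimal
piece 1:j — minimal
piece 2:k rests on {0:i, 1:j}
piece 3:h rests on {1:j}
piece 4:h rests on {3:h}
piece 5:j rests on {2:k, 4:h}
piece 6:m rests on {0:i}
minimal pieces: {0:i, 1:j}
ways to finish when only these pieces remain (= sum over removing one remaining piece with nothing left below it):
  1 left: {5}→1  {6}→1
  2 left: {2,5}→1  {4,5}→1  {5,6}→2
  3 left: {2,4,5}→2  {2,5,6}→3  {3,4,5}→1  {4,5,6}→3
  4 left: {0,2,5,6}→3  {2,3,4,5}→3  {2,4,5,6}→8  {3,4,5,6}→4
  5 left: {0,2,4,5,6}→11  {1,2,3,4,5}→3  {2,3,4,5,6}→15
  placing 0:i first → 18 extensions
  placing 1:j first → 26 extensions
total linear extensions = 44

44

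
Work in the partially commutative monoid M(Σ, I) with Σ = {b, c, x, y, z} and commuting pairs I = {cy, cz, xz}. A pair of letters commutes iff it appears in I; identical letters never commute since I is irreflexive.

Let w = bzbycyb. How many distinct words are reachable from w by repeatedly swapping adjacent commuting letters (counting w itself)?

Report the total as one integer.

3

#0=b has no predecessor
#1=z depends on [0:b]
#2=b depends on [1:z]
#3=y depends on [2:b]
#4=c depends on [2:b]
#5=y depends on [3:y]
#6=b depends on [4:c, 5:y]
sources: [0:b]
N(rest) = Σ N(rest − s) over sources s of rest; N(one piece) = 1:
  size 1 → [6]=1
  size 2 → [4,6]=1  [5,6]=1
  size 3 → [3,5,6]=1  [4,5,6]=2
  size 4 → [3,4,5,6]=3
  size 5 → [2,3,4,5,6]=3
  first=0(b) contributes 3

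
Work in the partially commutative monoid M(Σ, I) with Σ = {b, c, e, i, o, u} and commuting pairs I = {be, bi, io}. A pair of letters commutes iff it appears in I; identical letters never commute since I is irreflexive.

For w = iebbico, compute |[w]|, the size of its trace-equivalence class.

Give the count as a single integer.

10

0(i) covers ∅
1(e) covers 0:i
2(b) covers ∅
3(b) covers 2:b
4(i) covers 1:e
5(c) covers 3:b, 4:i
6(o) covers 5:c
floor of heap: 0:i, 2:b
completions by unplaced set U, small U first (add the entries for U minus each lowest piece of U):
  |U|=1: {6}:1
  |U|=2: {5,6}:1
  |U|=3: {3,5,6}:1  {4,5,6}:1
  |U|=4: {1,4,5,6}:1  {2,3,5,6}:1  {3,4,5,6}:2
  |U|=5: {0,1,4,5,6}:1  {1,3,4,5,6}:3  {2,3,4,5,6}:3
  start at 0(i): 6
  start at 2(b): 4
sum over floor = 10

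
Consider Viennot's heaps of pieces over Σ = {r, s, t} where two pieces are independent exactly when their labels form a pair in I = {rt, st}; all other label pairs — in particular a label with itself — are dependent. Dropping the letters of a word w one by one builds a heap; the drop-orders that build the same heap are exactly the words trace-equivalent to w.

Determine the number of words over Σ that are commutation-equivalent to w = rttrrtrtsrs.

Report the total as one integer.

330

drop 0:r onto floor
drop 1:t onto floor
drop 2:t onto {1:t}
drop 3:r onto {0:r}
drop 4:r onto {3:r}
drop 5:t onto {2:t}
drop 6:r onto {4:r}
drop 7:t onto {5:t}
drop 8:s onto {6:r}
drop 9:r onto {8:s}
drop 10:s onto {9:r}
ground layer = {0:r, 1:t}
drop-orders for the pieces not yet dropped (sum over which currently-grounded one goes next):
  1 to go: {7} 1  {10} 1
  2 to go: {5,7} 1  {7,10} 2  {9,10} 1
  3 to go: {2,5,7} 1  {5,7,10} 3  {7,9,10} 3  {8,9,10} 1
  4 to go: {1,2,5,7} 1  {2,5,7,10} 4  {5,7,9,10} 6  {6,8,9,10} 1  {7,8,9,10} 4
  5 to go: {1,2,5,7,10} 5  {2,5,7,9,10} 10  {4,6,8,9,10} 1  {5,7,8,9,10} 10  {6,7,8,9,10} 5
  6 to go: {1,2,5,7,9,10} 15  {2,5,7,8,9,10} 20  {3,4,6,8,9,10} 1  {4,6,7,8,9,10} 6  {5,6,7,8,9,10} 15
  7 to go: {0,3,4,6,8,9,10} 1  {1,2,5,7,8,9,10} 35  {2,5,6,7,8,9,10} 35  {3,4,6,7,8,9,10} 7  {4,5,6,7,8,9,10} 21
  8 to go: {0,3,4,6,7,8,9,10} 8  {1,2,5,6,7,8,9,10} 70  {2,4,5,6,7,8,9,10} 56  {3,4,5,6,7,8,9,10} 28
  9 to go: {0,3,4,5,6,7,8,9,10} 36  {1,2,4,5,6,7,8,9,10} 126  {2,3,4,5,6,7,8,9,10} 84
  if 0:r drops first: 210 orders
  if 1:t drops first: 120 orders
heap linearizations: 330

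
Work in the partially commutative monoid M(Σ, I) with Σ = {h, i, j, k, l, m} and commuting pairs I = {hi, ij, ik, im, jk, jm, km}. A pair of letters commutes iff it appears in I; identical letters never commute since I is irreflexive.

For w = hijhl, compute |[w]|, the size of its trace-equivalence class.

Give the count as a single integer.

4

drop 0:h onto floor
drop 1:i onto floor
drop 2:j onto {0:h}
drop 3:h onto {2:j}
drop 4:l onto {1:i, 3:h}
ground layer = {0:h, 1:i}
drop-orders for the pieces not yet dropped (sum over which currently-grounded one goes next):
  1 to go: {4} 1
  2 to go: {1,4} 1  {3,4} 1
  3 to go: {1,3,4} 2  {2,3,4} 1
  if 0:h drops first: 3 orders
  if 1:i drops first: 1 orders
heap linearizations: 4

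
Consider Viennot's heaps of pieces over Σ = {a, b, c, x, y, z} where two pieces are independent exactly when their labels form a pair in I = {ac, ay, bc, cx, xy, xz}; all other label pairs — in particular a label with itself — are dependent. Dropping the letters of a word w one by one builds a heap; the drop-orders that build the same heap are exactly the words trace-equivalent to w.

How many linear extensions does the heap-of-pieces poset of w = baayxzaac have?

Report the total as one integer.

#0=b has no predecessor
#1=a depends on [0:b]
#2=a depends on [1:a]
#3=y depends on [0:b]
#4=x depends on [2:a]
#5=z depends on [2:a, 3:y]
#6=a depends on [4:x, 5:z]
#7=a depends on [6:a]
#8=c depends on [5:z]
sources: [0:b]
N(rest) = Σ N(rest − s) over sources s of rest; N(one piece) = 1:
  size 1 → [7]=1  [8]=1
  size 2 → [6,7]=1  [7,8]=2
  size 3 → [4,6,7]=1  [6,7,8]=3
  size 4 → [4,6,7,8]=4  [5,6,7,8]=3
  size 5 → [3,5,6,7,8]=3  [4,5,6,7,8]=7
  size 6 → [2,4,5,6,7,8]=7  [3,4,5,6,7,8]=10
  size 7 → [1,2,4,5,6,7,8]=7  [2,3,4,5,6,7,8]=17
  first=0(b) contributes 24

24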